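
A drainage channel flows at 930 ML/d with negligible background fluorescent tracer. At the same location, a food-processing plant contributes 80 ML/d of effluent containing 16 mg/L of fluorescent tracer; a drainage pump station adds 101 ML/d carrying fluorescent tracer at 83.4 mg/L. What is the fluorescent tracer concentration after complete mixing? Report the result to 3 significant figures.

Mass balance: C = (930.0·0 + 80.00·16.00 + 101.0·83.40) / 1111 = 9703/1111 = 8.734 mg/L.

8.73 mg/L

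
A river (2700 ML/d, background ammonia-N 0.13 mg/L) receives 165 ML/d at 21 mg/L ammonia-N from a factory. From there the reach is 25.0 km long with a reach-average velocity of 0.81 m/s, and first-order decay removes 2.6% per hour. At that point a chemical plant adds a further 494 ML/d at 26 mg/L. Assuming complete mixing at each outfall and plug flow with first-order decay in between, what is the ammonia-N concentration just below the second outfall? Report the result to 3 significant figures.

4.73 mg/L

Flow-weighted average: C = (2700·0.1300 + 165.0·21.00) / 2865 = 3816/2865 = 1.332 mg/L; combined flow 2865 ML/d.
Travel time t = 25.0·1000 / 0.81 = 30860 s = 8.573 h.
2.6%/h lost → k = −ln(1 − 0.026) = 0.02634 h⁻¹.
First-order decay: C = 1.332·exp(−k·t) = 1.332·0.7978 = 1.063 mg/L.
Second outfall: C = (2865·1.063 + 494.0·26.00)/3359 = 4.730 mg/L.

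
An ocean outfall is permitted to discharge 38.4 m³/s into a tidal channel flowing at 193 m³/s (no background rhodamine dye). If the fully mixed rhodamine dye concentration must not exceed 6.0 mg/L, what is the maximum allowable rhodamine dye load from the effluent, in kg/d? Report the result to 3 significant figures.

Mass balance at the limit: 193.0·0 + 38.40·Cₑ = 231.4·6.0 → Cₑ = 36.16 mg/L.
Load = 38.40 m³/s × 36.16 g/m³ × 86 400 s/d = 120000 kg/d.

120000 kg/d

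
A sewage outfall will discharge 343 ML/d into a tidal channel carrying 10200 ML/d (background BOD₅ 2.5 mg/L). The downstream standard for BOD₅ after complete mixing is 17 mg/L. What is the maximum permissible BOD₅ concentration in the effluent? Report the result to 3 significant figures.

At the limit, (Qr·Cr + Qe·Cₑ)/(Qr + Qe) = 17:
Cₑ = (10540·17 − 10200·2.500) / 343.0 = 448.2 mg/L.

448 mg/L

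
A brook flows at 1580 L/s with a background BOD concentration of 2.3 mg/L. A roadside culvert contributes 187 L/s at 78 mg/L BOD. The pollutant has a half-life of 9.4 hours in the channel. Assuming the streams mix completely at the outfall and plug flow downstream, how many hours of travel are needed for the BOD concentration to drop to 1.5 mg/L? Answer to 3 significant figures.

Flow-weighted average: C = (1580·2.300 + 187.0·78.00) / 1767 = 18220/1767 = 10.31 mg/L.
Half-life 9.4 h → k = ln 2 / 9.4 = 0.07374 h⁻¹ = 1.770 d⁻¹.
10.31·exp(−k·t) = 1.5 → t = ln(10.31/1.5)/k = 94120 s = 26.14 h.

26.1 h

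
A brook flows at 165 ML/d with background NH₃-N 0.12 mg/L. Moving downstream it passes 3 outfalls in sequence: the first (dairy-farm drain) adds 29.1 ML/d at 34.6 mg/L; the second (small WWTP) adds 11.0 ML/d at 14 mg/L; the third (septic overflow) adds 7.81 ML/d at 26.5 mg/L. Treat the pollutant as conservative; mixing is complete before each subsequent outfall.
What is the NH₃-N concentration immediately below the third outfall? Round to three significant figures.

6.52 mg/L

After outfall 1: Q = 165.0 + 29.10 = 194.1 ML/d; C = (165.0·0.1200 + 29.10·34.60)/194.1 = 5.289 mg/L.
After outfall 2: Q = 194.1 + 11.00 = 205.1 ML/d; C = (194.1·5.289 + 11.00·14.00)/205.1 = 5.757 mg/L.
After outfall 3: Q = 205.1 + 7.810 = 212.9 ML/d; C = (205.1·5.757 + 7.810·26.50)/212.9 = 6.517 mg/L.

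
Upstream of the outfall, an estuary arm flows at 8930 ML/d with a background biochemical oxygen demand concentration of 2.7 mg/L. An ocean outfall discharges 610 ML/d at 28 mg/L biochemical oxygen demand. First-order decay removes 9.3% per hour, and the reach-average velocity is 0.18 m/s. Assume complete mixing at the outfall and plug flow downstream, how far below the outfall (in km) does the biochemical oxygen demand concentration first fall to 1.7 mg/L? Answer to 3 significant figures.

6.19 km

Conservation of mass: C = (8930·2.700 + 610.0·28.00) / 9540 = 41190/9540 = 4.318 mg/L.
9.3%/h lost → k = −ln(1 − 0.093) = 0.09761 h⁻¹.
Set 4.318·exp(−k·t) = 1.7 → t = ln(4.318/1.7)/k = 34380 s = 9.549 h.
Distance = v·t = 0.18·34380 = 6188 m = 6.188 km.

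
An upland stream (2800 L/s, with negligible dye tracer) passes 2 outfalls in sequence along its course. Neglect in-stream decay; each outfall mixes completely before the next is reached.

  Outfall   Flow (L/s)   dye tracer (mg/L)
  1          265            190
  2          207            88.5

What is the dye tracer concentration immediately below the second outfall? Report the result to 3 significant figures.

Outfall 1: combined Q = 3065 L/s; C = (2800·0 + 265.0·190.0)/3065 = 16.43 mg/L.
Outfall 2: combined Q = 3272 L/s; C = (3065·16.43 + 207.0·88.50)/3272 = 20.99 mg/L.

21.0 mg/L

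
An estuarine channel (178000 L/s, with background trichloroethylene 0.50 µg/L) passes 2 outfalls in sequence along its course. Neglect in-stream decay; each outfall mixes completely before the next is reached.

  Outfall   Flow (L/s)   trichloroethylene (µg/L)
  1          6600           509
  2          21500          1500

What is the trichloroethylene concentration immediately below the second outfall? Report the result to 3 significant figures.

After outfall 1: Q = 178000 + 6600 = 184600 L/s; C = (178000·0.5000 + 6600·509.0)/184600 = 18.68 µg/L.
After outfall 2: Q = 184600 + 21500 = 206100 L/s; C = (184600·18.68 + 21500·1500)/206100 = 173.2 µg/L.

173 µg/L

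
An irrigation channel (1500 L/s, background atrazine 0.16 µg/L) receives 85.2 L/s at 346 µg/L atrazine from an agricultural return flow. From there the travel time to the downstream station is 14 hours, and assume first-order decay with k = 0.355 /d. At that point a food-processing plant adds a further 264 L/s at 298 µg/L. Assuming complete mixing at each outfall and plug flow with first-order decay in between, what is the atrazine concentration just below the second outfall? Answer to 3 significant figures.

55.6 µg/L

Flow-weighted average: C = (1500·0.1600 + 85.20·346.0) / 1585 = 29720/1585 = 18.75 µg/L; combined flow 1585 L/s.
Applying C = C₀e^(−kt): 18.75 × 0.8130 = 15.24 µg/L.
Second outfall: C = (1585·15.24 + 264.0·298.0)/1849 = 55.61 µg/L.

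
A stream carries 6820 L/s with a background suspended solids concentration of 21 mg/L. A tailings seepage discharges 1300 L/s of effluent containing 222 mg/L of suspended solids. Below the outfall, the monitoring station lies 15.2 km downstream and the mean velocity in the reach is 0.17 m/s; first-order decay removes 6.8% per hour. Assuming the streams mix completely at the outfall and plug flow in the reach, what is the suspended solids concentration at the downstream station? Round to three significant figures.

9.25 mg/L

Mass balance: C = (6820·21.00 + 1300·222.0) / 8120 = 431800/8120 = 53.18 mg/L.
Travel time t = 15.2·1000 / 0.17 = 89410 s = 24.84 h.
6.8%/h lost → k = −ln(1 − 0.068) = 0.07042 h⁻¹.
First-order decay: C = 53.18·exp(−k·t) = 53.18·0.1739 = 9.250 mg/L.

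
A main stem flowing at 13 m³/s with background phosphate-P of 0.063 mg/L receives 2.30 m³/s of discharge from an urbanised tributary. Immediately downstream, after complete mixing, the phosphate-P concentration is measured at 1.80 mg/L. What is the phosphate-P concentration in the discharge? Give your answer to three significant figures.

Mass balance: 13.00·0.06300 + 2.300·Cₑ = 15.30·1.800
→ Cₑ = (15.30·1.800 − 13.00·0.06300) / 2.300 = 11.62 mg/L.

11.6 mg/L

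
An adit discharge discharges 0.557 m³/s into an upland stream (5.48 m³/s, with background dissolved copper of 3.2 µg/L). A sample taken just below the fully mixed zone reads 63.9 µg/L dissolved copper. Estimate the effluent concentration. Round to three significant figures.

661 µg/L

Mass balance: 5.480·3.200 + 0.5570·Cₑ = 6.037·63.90
→ Cₑ = (6.037·63.90 − 5.480·3.200) / 0.5570 = 661.1 µg/L.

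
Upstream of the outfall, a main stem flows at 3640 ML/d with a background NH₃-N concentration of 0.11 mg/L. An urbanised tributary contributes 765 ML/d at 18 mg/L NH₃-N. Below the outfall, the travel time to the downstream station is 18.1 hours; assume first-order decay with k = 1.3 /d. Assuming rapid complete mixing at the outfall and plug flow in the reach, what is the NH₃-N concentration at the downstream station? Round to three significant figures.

1.21 mg/L

Mass balance: C = (3640·0.1100 + 765.0·18.00) / 4405 = 14170/4405 = 3.217 mg/L.
Decay over the reach: 3.217·exp(−kt) = 3.217·0.3752 = 1.207 mg/L.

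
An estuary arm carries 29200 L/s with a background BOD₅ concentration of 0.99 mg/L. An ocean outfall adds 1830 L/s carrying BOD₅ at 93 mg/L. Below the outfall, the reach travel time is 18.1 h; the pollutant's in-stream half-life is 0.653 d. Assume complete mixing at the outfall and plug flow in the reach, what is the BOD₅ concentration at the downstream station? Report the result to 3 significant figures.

Mixed concentration C = ΣQC/ΣQ = (29200·0.9900 + 1830·93.00) / 31030 = 199100/31030 = 6.416 mg/L.
Half-life 0.653 d → k = ln 2 / 0.653 = 1.061 d⁻¹.
First-order decay: C = 6.416·exp(−k·t) = 6.416·0.4491 = 2.881 mg/L.

2.88 mg/L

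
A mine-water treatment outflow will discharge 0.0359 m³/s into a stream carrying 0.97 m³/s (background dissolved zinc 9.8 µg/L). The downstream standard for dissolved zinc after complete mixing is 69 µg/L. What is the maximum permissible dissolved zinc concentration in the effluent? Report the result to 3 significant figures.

At the limit, (Qr·Cr + Qe·Cₑ)/(Qr + Qe) = 69:
Cₑ = (1.006·69 − 0.9700·9.800) / 0.03590 = 1669 µg/L.

1670 µg/L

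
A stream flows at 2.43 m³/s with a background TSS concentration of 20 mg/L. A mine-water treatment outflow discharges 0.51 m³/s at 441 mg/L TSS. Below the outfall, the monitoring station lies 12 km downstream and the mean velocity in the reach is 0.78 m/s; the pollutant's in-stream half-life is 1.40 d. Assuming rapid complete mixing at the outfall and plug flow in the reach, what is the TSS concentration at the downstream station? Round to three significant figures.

85.2 mg/L

Mass balance: C = (2.430·20.00 + 0.5100·441.0) / 2.940 = 273.5/2.940 = 93.03 mg/L.
Travel time t = 12·1000 / 0.78 = 15380 s = 4.274 h.
Half-life 1.40 d → k = ln 2 / 1.40 = 0.4951 d⁻¹.
Decay over the reach: 93.03·exp(−kt) = 93.03·0.9156 = 85.18 mg/L.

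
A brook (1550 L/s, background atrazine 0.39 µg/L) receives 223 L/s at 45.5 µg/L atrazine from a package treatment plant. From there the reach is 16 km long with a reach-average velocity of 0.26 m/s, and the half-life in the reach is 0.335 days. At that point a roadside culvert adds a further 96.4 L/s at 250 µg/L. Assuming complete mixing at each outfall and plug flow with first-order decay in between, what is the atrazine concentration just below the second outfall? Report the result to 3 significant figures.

14.2 µg/L

Conservation of mass: C = (1550·0.3900 + 223.0·45.50) / 1773 = 10750/1773 = 6.064 µg/L; combined flow 1773 L/s.
Travel time t = 16·1000 / 0.26 = 61540 s = 17.09 h.
Half-life 0.335 d → k = ln 2 / 0.335 = 2.069 d⁻¹.
Decay over the reach: 6.064·exp(−kt) = 6.064·0.2291 = 1.389 µg/L.
Second outfall: C = (1773·1.389 + 96.40·250.0)/1869 = 14.21 µg/L.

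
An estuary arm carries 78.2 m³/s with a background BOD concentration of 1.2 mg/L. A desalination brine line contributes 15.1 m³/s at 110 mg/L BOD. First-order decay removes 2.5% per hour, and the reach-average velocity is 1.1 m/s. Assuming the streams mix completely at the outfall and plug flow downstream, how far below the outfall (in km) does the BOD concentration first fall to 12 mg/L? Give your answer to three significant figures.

70.3 km

Mixed concentration C = ΣQC/ΣQ = (78.20·1.200 + 15.10·110.0) / 93.30 = 1755/93.30 = 18.81 mg/L.
2.5%/h lost → k = −ln(1 − 0.025) = 0.02532 h⁻¹.
Set 18.81·exp(−k·t) = 12 → t = ln(18.81/12)/k = 63900 s = 17.75 h.
Distance = v·t = 1.1·63900 = 70290 m = 70.29 km.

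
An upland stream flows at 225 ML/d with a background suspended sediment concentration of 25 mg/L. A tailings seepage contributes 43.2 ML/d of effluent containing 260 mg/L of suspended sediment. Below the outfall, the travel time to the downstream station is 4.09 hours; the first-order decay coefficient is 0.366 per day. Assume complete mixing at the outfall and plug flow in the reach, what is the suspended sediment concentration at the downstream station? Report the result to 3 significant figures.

Flow-weighted average: C = (225.0·25.00 + 43.20·260.0) / 268.2 = 16860/268.2 = 62.85 mg/L.
First-order decay: C = 62.85·exp(−k·t) = 62.85·0.9395 = 59.05 mg/L.

59.1 mg/L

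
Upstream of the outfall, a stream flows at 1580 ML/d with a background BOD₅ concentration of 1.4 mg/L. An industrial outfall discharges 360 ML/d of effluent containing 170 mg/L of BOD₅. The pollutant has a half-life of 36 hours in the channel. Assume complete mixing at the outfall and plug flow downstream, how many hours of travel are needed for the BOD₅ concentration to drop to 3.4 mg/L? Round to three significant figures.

118 h

Conservation of mass: C = (1580·1.400 + 360.0·170.0) / 1940 = 63410/1940 = 32.69 mg/L.
Half-life 36 h → k = ln 2 / 36 = 0.01925 h⁻¹ = 0.4621 d⁻¹.
32.69·exp(−k·t) = 3.4 → t = ln(32.69/3.4)/k = 423200 s = 117.5 h.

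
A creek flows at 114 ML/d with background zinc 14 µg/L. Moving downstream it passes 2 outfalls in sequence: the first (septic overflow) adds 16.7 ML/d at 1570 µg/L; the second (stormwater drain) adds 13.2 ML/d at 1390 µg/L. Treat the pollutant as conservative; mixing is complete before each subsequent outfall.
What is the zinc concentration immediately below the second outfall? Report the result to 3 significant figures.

Below outfall 1: Q → 130.7 ML/d, C = (114.0·14.00 + 16.70·1570)/130.7 = 212.8 µg/L.
Below outfall 2: Q → 143.9 ML/d, C = (130.7·212.8 + 13.20·1390)/143.9 = 320.8 µg/L.

321 µg/L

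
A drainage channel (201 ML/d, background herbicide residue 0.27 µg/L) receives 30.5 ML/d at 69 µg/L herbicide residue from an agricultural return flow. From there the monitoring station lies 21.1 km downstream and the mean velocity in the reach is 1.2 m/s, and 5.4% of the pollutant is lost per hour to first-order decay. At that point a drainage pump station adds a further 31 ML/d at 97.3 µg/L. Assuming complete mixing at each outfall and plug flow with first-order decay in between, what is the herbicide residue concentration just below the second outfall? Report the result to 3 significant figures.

Conservation of mass: C = (201.0·0.2700 + 30.50·69.00) / 231.5 = 2159/231.5 = 9.325 µg/L; combined flow 231.5 ML/d.
Travel time t = 21.1·1000 / 1.2 = 17580 s = 4.884 h.
5.4%/h lost → k = −ln(1 − 0.054) = 0.05551 h⁻¹.
After decay, C = 9.325 × e^(−kt) = 9.325 × 0.7625 = 7.111 µg/L.
At the second outfall, C = (231.5·7.111 + 31.00·97.30) / (231.5 + 31.00) = 17.76 µg/L.

17.8 µg/L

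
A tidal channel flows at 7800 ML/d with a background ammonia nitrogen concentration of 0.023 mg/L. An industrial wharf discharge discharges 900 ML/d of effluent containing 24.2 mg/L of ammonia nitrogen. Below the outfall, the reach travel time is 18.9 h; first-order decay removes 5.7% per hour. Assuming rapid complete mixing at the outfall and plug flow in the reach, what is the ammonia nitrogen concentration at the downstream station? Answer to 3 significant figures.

0.832 mg/L

Flow-weighted average: C = (7800·0.02300 + 900.0·24.20) / 8700 = 21960/8700 = 2.524 mg/L.
5.7%/h lost → k = −ln(1 − 0.057) = 0.05869 h⁻¹.
Decay over the reach: 2.524·exp(−kt) = 2.524·0.3298 = 0.8325 mg/L.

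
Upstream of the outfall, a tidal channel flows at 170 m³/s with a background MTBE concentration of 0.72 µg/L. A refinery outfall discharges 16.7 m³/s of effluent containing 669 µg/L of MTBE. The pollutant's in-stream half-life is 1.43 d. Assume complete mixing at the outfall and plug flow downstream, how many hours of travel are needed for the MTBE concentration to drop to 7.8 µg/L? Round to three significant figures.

Mass balance: C = (170.0·0.7200 + 16.70·669.0) / 186.7 = 11290/186.7 = 60.50 µg/L.
Half-life 1.43 d → k = ln 2 / 1.43 = 0.4847 d⁻¹.
60.50·exp(−k·t) = 7.8 → t = ln(60.50/7.8)/k = 365100 s = 101.4 h.

101 h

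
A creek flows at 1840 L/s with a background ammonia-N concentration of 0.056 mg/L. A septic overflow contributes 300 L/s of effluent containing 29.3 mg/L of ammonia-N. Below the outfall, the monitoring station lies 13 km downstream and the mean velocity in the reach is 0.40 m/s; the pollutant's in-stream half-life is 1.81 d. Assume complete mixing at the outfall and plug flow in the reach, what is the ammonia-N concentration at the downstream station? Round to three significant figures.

3.60 mg/L

Mixed concentration C = ΣQC/ΣQ = (1840·0.05600 + 300.0·29.30) / 2140 = 8893/2140 = 4.156 mg/L.
Travel time t = 13·1000 / 0.40 = 32500 s = 9.028 h.
Half-life 1.81 d → k = ln 2 / 1.81 = 0.3830 d⁻¹.
Decay over the reach: 4.156·exp(−kt) = 4.156·0.8658 = 3.598 mg/L.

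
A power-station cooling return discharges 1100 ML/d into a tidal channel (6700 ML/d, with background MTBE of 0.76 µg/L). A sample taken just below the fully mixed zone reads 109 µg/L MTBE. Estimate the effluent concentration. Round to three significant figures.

768 µg/L

Mass balance: 6700·0.7600 + 1100·Cₑ = 7800·109.0
→ Cₑ = (7800·109.0 − 6700·0.7600) / 1100 = 768.3 µg/L.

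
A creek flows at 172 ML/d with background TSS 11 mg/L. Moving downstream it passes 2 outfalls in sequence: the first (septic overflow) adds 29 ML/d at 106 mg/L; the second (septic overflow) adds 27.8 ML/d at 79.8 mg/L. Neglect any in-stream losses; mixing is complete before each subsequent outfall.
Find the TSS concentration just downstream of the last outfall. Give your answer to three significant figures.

Below outfall 1: Q → 201.0 ML/d, C = (172.0·11.00 + 29.00·106.0)/201.0 = 24.71 mg/L.
Below outfall 2: Q → 228.8 ML/d, C = (201.0·24.71 + 27.80·79.80)/228.8 = 31.40 mg/L.

31.4 mg/L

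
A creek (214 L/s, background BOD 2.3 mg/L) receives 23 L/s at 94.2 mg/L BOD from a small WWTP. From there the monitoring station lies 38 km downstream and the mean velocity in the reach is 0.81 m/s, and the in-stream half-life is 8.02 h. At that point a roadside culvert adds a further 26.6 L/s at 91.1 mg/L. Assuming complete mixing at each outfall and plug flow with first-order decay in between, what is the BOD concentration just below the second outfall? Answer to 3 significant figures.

After mixing, C = (214.0·2.300 + 23.00·94.20) / 237.0 = 2659/237.0 = 11.22 mg/L; combined flow 237.0 L/s.
Travel time t = 38·1000 / 0.81 = 46910 s = 13.03 h.
Half-life 8.02 h → k = ln 2 / 8.02 = 0.08643 h⁻¹ = 2.074 d⁻¹.
After decay, C = 11.22 × e^(−kt) = 11.22 × 0.3242 = 3.637 mg/L.
Second outfall: C = (237.0·3.637 + 26.60·91.10)/263.6 = 12.46 mg/L.

12.5 mg/L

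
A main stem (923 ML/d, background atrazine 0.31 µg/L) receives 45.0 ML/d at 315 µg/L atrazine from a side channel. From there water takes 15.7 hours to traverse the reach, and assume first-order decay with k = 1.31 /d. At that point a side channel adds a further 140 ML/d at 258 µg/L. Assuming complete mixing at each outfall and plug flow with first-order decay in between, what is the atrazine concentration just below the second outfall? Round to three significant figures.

After mixing, C = (923.0·0.3100 + 45.00·315.0) / 968.0 = 14460/968.0 = 14.94 µg/L; combined flow 968.0 ML/d.
Decay over the reach: 14.94·exp(−kt) = 14.94·0.4245 = 6.341 µg/L.
Second outfall: C = (968.0·6.341 + 140.0·258.0)/1108 = 38.14 µg/L.

38.1 µg/L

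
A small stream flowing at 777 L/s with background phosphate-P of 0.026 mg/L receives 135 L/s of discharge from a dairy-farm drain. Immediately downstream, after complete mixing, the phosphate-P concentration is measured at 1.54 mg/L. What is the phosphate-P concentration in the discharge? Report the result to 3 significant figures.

Mass balance: 777.0·0.02600 + 135.0·Cₑ = 912.0·1.540
→ Cₑ = (912.0·1.540 − 777.0·0.02600) / 135.0 = 10.25 mg/L.

10.3 mg/L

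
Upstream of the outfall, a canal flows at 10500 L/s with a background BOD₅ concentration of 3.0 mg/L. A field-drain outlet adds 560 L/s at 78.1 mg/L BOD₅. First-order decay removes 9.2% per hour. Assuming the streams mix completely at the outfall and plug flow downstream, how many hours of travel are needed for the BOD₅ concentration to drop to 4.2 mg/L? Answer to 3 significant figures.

5.00 h

Conservation of mass: C = (10500·3.000 + 560.0·78.10) / 11060 = 75240/11060 = 6.803 mg/L.
9.2%/h lost → k = −ln(1 − 0.092) = 0.09651 h⁻¹.
6.803·exp(−k·t) = 4.2 → t = ln(6.803/4.2)/k = 17990 s = 4.996 h.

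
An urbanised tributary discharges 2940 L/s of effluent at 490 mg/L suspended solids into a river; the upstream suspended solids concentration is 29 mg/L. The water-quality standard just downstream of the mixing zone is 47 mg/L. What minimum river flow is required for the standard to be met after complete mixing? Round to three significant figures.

Set C_mix = 47: (Q·29.00 + 2940·490.0) / (Q + 2940) = 47
→ Q = 2940·(490.0 − 47)/(47 − 29.00) = 72360 L/s.

72400 L/s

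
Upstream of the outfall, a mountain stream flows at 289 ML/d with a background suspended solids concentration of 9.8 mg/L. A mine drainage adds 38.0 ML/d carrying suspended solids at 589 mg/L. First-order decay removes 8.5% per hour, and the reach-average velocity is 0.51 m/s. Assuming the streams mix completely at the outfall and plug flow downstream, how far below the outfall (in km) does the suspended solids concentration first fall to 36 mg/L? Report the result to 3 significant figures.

15.7 km

Mass balance: C = (289.0·9.800 + 38.00·589.0) / 327.0 = 25210/327.0 = 77.11 mg/L.
8.5%/h lost → k = −ln(1 − 0.085) = 0.08883 h⁻¹.
Set 77.11·exp(−k·t) = 36 → t = ln(77.11/36)/k = 30870 s = 8.575 h.
Distance = v·t = 0.51·30870 = 15740 m = 15.74 km.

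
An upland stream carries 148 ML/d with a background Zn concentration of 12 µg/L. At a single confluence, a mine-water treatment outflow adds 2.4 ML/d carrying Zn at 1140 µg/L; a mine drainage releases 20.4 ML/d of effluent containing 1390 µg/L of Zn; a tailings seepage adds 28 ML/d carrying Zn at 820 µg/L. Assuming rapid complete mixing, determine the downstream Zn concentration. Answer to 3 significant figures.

Conservation of mass: C = (148.0·12.00 + 2.400·1140 + 20.40·1390 + 28.00·820.0) / 198.8 = 55830/198.8 = 280.8 µg/L.

281 µg/L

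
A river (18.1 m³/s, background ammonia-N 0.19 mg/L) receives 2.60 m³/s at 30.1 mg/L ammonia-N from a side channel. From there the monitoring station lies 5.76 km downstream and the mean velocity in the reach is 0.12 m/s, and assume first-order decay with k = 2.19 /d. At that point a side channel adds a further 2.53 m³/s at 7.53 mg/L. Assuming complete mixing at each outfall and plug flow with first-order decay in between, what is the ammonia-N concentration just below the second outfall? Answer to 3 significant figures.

Mass balance: C = (18.10·0.1900 + 2.600·30.10) / 20.70 = 81.70/20.70 = 3.947 mg/L; combined flow 20.70 m³/s.
Travel time t = 5.76·1000 / 0.12 = 48000 s = 13.33 h.
After decay, C = 3.947 × e^(−kt) = 3.947 × 0.2962 = 1.169 mg/L.
At the second outfall, C = (20.70·1.169 + 2.530·7.530) / (20.70 + 2.530) = 1.862 mg/L.

1.86 mg/L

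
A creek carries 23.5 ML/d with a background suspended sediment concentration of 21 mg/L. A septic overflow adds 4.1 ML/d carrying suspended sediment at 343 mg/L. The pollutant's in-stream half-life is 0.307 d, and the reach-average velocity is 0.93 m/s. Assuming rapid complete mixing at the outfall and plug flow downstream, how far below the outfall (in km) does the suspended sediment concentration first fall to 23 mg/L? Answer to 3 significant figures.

39.0 km

Flow-weighted average: C = (23.50·21.00 + 4.100·343.0) / 27.60 = 1900/27.60 = 68.83 mg/L.
Half-life 0.307 d → k = ln 2 / 0.307 = 2.258 d⁻¹.
Set 68.83·exp(−k·t) = 23 → t = ln(68.83/23)/k = 41950 s = 11.65 h.
Distance = v·t = 0.93·41950 = 39010 m = 39.01 km.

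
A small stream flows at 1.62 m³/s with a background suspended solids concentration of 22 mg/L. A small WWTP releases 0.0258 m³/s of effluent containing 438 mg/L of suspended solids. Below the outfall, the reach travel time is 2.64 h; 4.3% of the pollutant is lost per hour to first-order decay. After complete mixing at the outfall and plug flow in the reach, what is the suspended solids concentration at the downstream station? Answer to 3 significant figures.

25.4 mg/L

Mass balance: C = (1.620·22.00 + 0.02580·438.0) / 1.646 = 46.94/1.646 = 28.52 mg/L.
4.3%/h lost → k = −ln(1 − 0.043) = 0.04395 h⁻¹.
Decay over the reach: 28.52·exp(−kt) = 28.52·0.8904 = 25.40 mg/L.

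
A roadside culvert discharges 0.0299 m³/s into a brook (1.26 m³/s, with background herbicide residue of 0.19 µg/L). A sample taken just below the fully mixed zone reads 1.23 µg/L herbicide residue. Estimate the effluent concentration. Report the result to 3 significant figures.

Mass balance: 1.260·0.1900 + 0.02990·Cₑ = 1.290·1.230
→ Cₑ = (1.290·1.230 − 1.260·0.1900) / 0.02990 = 45.06 µg/L.

45.1 µg/L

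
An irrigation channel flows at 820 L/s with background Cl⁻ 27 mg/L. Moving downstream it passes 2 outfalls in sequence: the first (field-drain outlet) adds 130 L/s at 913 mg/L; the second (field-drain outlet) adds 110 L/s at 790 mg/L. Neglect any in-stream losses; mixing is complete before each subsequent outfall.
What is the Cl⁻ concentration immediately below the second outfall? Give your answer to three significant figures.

Below outfall 1: Q → 950.0 L/s, C = (820.0·27.00 + 130.0·913.0)/950.0 = 148.2 mg/L.
Below outfall 2: Q → 1060 L/s, C = (950.0·148.2 + 110.0·790.0)/1060 = 214.8 mg/L.

215 mg/L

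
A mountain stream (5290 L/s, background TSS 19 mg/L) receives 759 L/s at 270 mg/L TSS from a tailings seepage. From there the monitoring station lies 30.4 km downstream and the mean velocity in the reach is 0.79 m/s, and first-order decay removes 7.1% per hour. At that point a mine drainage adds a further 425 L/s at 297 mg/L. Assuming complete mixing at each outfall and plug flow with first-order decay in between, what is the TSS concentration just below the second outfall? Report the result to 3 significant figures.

After mixing, C = (5290·19.00 + 759.0·270.0) / 6049 = 305400/6049 = 50.49 mg/L; combined flow 6049 L/s.
Travel time t = 30.4·1000 / 0.79 = 38480 s = 10.69 h.
7.1%/h lost → k = −ln(1 − 0.071) = 0.07365 h⁻¹.
Applying C = C₀e^(−kt): 50.49 × 0.4551 = 22.98 mg/L.
Second outfall: C = (6049·22.98 + 425.0·297.0)/6474 = 40.97 mg/L.

41.0 mg/L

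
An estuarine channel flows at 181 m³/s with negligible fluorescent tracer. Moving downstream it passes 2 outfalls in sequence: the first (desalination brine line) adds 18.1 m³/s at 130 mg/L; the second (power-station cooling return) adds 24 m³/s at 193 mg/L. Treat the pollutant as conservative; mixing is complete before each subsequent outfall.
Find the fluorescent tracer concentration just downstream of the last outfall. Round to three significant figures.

31.3 mg/L

Below outfall 1: Q → 199.1 m³/s, C = (181.0·0 + 18.10·130.0)/199.1 = 11.82 mg/L.
Below outfall 2: Q → 223.1 m³/s, C = (199.1·11.82 + 24.00·193.0)/223.1 = 31.31 mg/L.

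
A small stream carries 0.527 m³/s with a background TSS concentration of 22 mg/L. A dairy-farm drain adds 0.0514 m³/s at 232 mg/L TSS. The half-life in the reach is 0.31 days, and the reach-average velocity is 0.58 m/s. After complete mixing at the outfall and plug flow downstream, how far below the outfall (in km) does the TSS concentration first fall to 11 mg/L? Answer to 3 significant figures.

29.3 km

Conservation of mass: C = (0.5270·22.00 + 0.05140·232.0) / 0.5784 = 23.52/0.5784 = 40.66 mg/L.
Half-life 0.31 d → k = ln 2 / 0.31 = 2.236 d⁻¹.
Set 40.66·exp(−k·t) = 11 → t = ln(40.66/11)/k = 50520 s = 14.03 h.
Distance = v·t = 0.58·50520 = 29300 m = 29.30 km.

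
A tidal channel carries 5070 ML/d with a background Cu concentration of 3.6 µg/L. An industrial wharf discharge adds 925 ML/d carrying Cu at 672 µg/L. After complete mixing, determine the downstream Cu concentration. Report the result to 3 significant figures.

107 µg/L

Mass balance: C = (5070·3.600 + 925.0·672.0) / 5995 = 639900/5995 = 106.7 µg/L.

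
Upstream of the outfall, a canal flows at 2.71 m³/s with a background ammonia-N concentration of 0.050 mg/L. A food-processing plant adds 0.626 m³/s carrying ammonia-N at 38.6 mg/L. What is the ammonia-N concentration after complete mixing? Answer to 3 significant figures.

Flow-weighted average: C = (2.710·0.05000 + 0.6260·38.60) / 3.336 = 24.30/3.336 = 7.284 mg/L.

7.28 mg/L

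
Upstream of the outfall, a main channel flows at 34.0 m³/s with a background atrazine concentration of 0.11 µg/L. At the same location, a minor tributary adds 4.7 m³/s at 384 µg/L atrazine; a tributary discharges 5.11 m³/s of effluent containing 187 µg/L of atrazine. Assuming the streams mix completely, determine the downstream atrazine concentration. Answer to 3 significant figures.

Mass balance: C = (34.00·0.1100 + 4.700·384.0 + 5.110·187.0) / 43.81 = 2764/43.81 = 63.09 µg/L.

63.1 µg/L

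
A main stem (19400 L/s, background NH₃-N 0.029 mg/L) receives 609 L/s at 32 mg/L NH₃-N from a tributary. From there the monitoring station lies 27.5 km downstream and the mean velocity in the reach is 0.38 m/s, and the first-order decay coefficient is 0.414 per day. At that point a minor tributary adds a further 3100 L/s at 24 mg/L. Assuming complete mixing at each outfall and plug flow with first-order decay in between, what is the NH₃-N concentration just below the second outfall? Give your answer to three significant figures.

3.83 mg/L

Mass balance: C = (19400·0.02900 + 609.0·32.00) / 20010 = 20050/20010 = 1.002 mg/L; combined flow 20010 L/s.
Travel time t = 27.5·1000 / 0.38 = 72370 s = 20.10 h.
Applying C = C₀e^(−kt): 1.002 × 0.7070 = 0.7084 mg/L.
At the second outfall, C = (20010·0.7084 + 3100·24.00) / (20010 + 3100) = 3.833 mg/L.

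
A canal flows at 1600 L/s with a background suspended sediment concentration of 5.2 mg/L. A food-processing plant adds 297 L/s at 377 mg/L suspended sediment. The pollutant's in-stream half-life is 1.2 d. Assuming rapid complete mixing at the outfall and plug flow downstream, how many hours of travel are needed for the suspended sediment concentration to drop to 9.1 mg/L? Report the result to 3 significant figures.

80.7 h

Mass balance: C = (1600·5.200 + 297.0·377.0) / 1897 = 120300/1897 = 63.41 mg/L.
Half-life 1.2 d → k = ln 2 / 1.2 = 0.5776 d⁻¹.
63.41·exp(−k·t) = 9.1 → t = ln(63.41/9.1)/k = 290400 s = 80.66 h.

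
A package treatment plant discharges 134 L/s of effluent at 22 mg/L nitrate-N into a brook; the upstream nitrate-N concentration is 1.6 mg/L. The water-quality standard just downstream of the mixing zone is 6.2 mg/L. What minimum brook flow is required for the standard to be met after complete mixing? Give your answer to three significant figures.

Set C_mix = 6.2: (Q·1.600 + 134.0·22.00) / (Q + 134.0) = 6.2
→ Q = 134.0·(22.00 − 6.2)/(6.2 − 1.600) = 460.3 L/s.

460 L/s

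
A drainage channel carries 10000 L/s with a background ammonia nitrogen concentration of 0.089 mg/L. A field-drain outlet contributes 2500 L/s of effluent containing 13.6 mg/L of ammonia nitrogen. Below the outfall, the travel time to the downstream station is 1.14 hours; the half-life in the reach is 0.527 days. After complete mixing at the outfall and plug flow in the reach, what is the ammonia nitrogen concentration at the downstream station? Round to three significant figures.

Mass balance: C = (10000·0.08900 + 2500·13.60) / 12500 = 34890/12500 = 2.791 mg/L.
Half-life 0.527 d → k = ln 2 / 0.527 = 1.315 d⁻¹.
After decay, C = 2.791 × e^(−kt) = 2.791 × 0.9394 = 2.622 mg/L.

2.62 mg/L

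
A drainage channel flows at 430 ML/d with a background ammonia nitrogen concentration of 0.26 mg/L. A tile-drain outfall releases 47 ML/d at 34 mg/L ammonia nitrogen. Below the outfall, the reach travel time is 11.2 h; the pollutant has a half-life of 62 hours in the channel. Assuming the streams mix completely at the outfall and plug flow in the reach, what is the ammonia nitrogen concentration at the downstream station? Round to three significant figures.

Conservation of mass: C = (430.0·0.2600 + 47.00·34.00) / 477.0 = 1710/477.0 = 3.584 mg/L.
Half-life 62 h → k = ln 2 / 62 = 0.01118 h⁻¹ = 0.2683 d⁻¹.
Applying C = C₀e^(−kt): 3.584 × 0.8823 = 3.163 mg/L.

3.16 mg/L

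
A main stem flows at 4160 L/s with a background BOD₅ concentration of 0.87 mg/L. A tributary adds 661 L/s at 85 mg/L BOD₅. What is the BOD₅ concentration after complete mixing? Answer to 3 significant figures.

Conservation of mass: C = (4160·0.8700 + 661.0·85.00) / 4821 = 59800/4821 = 12.40 mg/L.

12.4 mg/L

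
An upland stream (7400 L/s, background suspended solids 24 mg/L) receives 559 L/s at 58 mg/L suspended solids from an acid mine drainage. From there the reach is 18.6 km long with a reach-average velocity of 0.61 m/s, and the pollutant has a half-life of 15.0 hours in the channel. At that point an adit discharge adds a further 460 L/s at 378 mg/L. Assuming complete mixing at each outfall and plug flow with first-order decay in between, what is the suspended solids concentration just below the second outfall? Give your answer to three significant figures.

Flow-weighted average: C = (7400·24.00 + 559.0·58.00) / 7959 = 210000/7959 = 26.39 mg/L; combined flow 7959 L/s.
Travel time t = 18.6·1000 / 0.61 = 30490 s = 8.470 h.
Half-life 15.0 h → k = ln 2 / 15.0 = 0.04621 h⁻¹ = 1.109 d⁻¹.
First-order decay: C = 26.39·exp(−k·t) = 26.39·0.6761 = 17.84 mg/L.
Second outfall: C = (7959·17.84 + 460.0·378.0)/8419 = 37.52 mg/L.

37.5 mg/L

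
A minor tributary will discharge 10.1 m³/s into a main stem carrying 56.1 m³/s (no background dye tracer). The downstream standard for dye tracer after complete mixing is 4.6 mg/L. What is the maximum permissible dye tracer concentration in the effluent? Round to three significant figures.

30.2 mg/L

At the limit, (Qr·Cr + Qe·Cₑ)/(Qr + Qe) = 4.6:
Cₑ = (66.20·4.6 − 56.10·0) / 10.10 = 30.15 mg/L.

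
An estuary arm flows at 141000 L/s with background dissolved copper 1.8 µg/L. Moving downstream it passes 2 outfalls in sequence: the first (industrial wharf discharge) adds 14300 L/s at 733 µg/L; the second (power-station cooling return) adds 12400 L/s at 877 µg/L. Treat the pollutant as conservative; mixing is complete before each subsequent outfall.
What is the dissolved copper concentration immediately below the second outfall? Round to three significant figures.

129 µg/L

After outfall 1: Q = 141000 + 14300 = 155300 L/s; C = (141000·1.800 + 14300·733.0)/155300 = 69.13 µg/L.
After outfall 2: Q = 155300 + 12400 = 167700 L/s; C = (155300·69.13 + 12400·877.0)/167700 = 128.9 µg/L.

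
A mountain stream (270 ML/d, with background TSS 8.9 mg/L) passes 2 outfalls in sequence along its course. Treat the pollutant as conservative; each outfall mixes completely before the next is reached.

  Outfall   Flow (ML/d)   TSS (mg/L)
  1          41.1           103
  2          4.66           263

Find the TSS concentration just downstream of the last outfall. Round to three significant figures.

24.9 mg/L

Below outfall 1: Q → 311.1 ML/d, C = (270.0·8.900 + 41.10·103.0)/311.1 = 21.33 mg/L.
Below outfall 2: Q → 315.8 ML/d, C = (311.1·21.33 + 4.660·263.0)/315.8 = 24.90 mg/L.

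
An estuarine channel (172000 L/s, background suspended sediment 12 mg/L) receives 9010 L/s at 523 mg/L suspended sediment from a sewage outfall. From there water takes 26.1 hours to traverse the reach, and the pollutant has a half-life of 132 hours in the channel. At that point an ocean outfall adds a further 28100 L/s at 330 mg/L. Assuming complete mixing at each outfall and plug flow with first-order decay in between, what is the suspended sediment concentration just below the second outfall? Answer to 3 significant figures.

72.6 mg/L

Flow-weighted average: C = (172000·12.00 + 9010·523.0) / 181000 = 6776000/181000 = 37.44 mg/L; combined flow 181000 L/s.
Half-life 132 h → k = ln 2 / 132 = 0.005251 h⁻¹ = 0.1260 d⁻¹.
Applying C = C₀e^(−kt): 37.44 × 0.8719 = 32.64 mg/L.
Second outfall: C = (181000·32.64 + 28100·330.0)/209100 = 72.60 mg/L.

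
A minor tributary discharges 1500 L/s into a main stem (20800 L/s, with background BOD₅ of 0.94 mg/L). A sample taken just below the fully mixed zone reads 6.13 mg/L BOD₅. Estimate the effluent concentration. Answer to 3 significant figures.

Mass balance: 20800·0.9400 + 1500·Cₑ = 22300·6.130
→ Cₑ = (22300·6.130 − 20800·0.9400) / 1500 = 78.10 mg/L.

78.1 mg/L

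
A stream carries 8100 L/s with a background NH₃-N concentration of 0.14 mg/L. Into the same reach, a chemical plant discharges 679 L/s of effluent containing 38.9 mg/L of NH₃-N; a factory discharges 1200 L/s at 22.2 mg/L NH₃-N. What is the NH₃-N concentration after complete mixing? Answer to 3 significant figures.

After mixing, C = (8100·0.1400 + 679.0·38.90 + 1200·22.20) / 9979 = 54190/9979 = 5.430 mg/L.

5.43 mg/L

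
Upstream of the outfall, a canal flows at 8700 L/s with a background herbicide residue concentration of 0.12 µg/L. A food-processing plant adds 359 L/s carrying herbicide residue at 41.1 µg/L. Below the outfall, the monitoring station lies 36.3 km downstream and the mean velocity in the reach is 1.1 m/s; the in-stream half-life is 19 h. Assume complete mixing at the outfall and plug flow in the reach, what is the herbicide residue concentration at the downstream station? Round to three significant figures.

1.25 µg/L

Conservation of mass: C = (8700·0.1200 + 359.0·41.10) / 9059 = 15800/9059 = 1.744 µg/L.
Travel time t = 36.3·1000 / 1.1 = 33000 s = 9.167 h.
Half-life 19 h → k = ln 2 / 19 = 0.03648 h⁻¹ = 0.8756 d⁻¹.
Applying C = C₀e^(−kt): 1.744 × 0.7158 = 1.248 µg/L.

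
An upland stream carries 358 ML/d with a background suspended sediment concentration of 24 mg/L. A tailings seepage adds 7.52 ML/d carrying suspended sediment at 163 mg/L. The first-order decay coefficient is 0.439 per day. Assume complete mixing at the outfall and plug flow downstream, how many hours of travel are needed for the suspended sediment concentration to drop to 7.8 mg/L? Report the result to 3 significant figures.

After mixing, C = (358.0·24.00 + 7.520·163.0) / 365.5 = 9818/365.5 = 26.86 mg/L.
26.86·exp(−k·t) = 7.8 → t = ln(26.86/7.8)/k = 243400 s = 67.60 h.

67.6 h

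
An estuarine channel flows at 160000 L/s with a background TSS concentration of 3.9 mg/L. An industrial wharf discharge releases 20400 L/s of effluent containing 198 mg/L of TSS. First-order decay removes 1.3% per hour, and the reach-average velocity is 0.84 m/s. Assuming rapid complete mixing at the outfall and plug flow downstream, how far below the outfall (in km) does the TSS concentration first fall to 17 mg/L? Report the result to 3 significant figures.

96.8 km

Flow-weighted average: C = (160000·3.900 + 20400·198.0) / 180400 = 4663000/180400 = 25.85 mg/L.
1.3%/h lost → k = −ln(1 − 0.013) = 0.01309 h⁻¹.
Set 25.85·exp(−k·t) = 17 → t = ln(25.85/17)/k = 115300 s = 32.03 h.
Distance = v·t = 0.84·115300 = 96850 m = 96.85 km.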